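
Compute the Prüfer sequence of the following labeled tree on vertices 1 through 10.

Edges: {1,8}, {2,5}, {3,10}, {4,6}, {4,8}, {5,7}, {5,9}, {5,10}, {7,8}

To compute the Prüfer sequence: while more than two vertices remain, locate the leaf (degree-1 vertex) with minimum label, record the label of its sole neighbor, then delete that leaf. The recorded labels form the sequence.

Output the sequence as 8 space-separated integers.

Step 1: leaves = {1,2,3,6,9}. Remove smallest leaf 1, emit neighbor 8.
Step 2: leaves = {2,3,6,9}. Remove smallest leaf 2, emit neighbor 5.
Step 3: leaves = {3,6,9}. Remove smallest leaf 3, emit neighbor 10.
Step 4: leaves = {6,9,10}. Remove smallest leaf 6, emit neighbor 4.
Step 5: leaves = {4,9,10}. Remove smallest leaf 4, emit neighbor 8.
Step 6: leaves = {8,9,10}. Remove smallest leaf 8, emit neighbor 7.
Step 7: leaves = {7,9,10}. Remove smallest leaf 7, emit neighbor 5.
Step 8: leaves = {9,10}. Remove smallest leaf 9, emit neighbor 5.
Done: 2 vertices remain (5, 10). Sequence = [8 5 10 4 8 7 5 5]

Answer: 8 5 10 4 8 7 5 5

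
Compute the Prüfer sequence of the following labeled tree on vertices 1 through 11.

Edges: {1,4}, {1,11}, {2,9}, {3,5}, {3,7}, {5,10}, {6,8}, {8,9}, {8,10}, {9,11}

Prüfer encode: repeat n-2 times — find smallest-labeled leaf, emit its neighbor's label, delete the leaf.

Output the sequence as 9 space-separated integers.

Answer: 9 1 11 8 3 5 10 8 9

Derivation:
Step 1: leaves = {2,4,6,7}. Remove smallest leaf 2, emit neighbor 9.
Step 2: leaves = {4,6,7}. Remove smallest leaf 4, emit neighbor 1.
Step 3: leaves = {1,6,7}. Remove smallest leaf 1, emit neighbor 11.
Step 4: leaves = {6,7,11}. Remove smallest leaf 6, emit neighbor 8.
Step 5: leaves = {7,11}. Remove smallest leaf 7, emit neighbor 3.
Step 6: leaves = {3,11}. Remove smallest leaf 3, emit neighbor 5.
Step 7: leaves = {5,11}. Remove smallest leaf 5, emit neighbor 10.
Step 8: leaves = {10,11}. Remove smallest leaf 10, emit neighbor 8.
Step 9: leaves = {8,11}. Remove smallest leaf 8, emit neighbor 9.
Done: 2 vertices remain (9, 11). Sequence = [9 1 11 8 3 5 10 8 9]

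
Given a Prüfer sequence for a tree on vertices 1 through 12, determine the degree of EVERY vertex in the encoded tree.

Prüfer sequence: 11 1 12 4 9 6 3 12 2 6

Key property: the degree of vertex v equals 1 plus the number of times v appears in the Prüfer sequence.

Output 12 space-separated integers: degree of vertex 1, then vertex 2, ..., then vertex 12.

p_1 = 11: count[11] becomes 1
p_2 = 1: count[1] becomes 1
p_3 = 12: count[12] becomes 1
p_4 = 4: count[4] becomes 1
p_5 = 9: count[9] becomes 1
p_6 = 6: count[6] becomes 1
p_7 = 3: count[3] becomes 1
p_8 = 12: count[12] becomes 2
p_9 = 2: count[2] becomes 1
p_10 = 6: count[6] becomes 2
Degrees (1 + count): deg[1]=1+1=2, deg[2]=1+1=2, deg[3]=1+1=2, deg[4]=1+1=2, deg[5]=1+0=1, deg[6]=1+2=3, deg[7]=1+0=1, deg[8]=1+0=1, deg[9]=1+1=2, deg[10]=1+0=1, deg[11]=1+1=2, deg[12]=1+2=3

Answer: 2 2 2 2 1 3 1 1 2 1 2 3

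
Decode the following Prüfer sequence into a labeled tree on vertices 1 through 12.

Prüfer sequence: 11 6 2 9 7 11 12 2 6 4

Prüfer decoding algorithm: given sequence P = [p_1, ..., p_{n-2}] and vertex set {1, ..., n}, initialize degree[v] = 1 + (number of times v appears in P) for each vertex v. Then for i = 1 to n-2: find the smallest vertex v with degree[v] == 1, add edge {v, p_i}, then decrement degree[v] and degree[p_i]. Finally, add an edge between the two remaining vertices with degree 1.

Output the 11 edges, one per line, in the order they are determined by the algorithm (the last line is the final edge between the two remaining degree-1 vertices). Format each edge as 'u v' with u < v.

Initial degrees: {1:1, 2:3, 3:1, 4:2, 5:1, 6:3, 7:2, 8:1, 9:2, 10:1, 11:3, 12:2}
Step 1: smallest deg-1 vertex = 1, p_1 = 11. Add edge {1,11}. Now deg[1]=0, deg[11]=2.
Step 2: smallest deg-1 vertex = 3, p_2 = 6. Add edge {3,6}. Now deg[3]=0, deg[6]=2.
Step 3: smallest deg-1 vertex = 5, p_3 = 2. Add edge {2,5}. Now deg[5]=0, deg[2]=2.
Step 4: smallest deg-1 vertex = 8, p_4 = 9. Add edge {8,9}. Now deg[8]=0, deg[9]=1.
Step 5: smallest deg-1 vertex = 9, p_5 = 7. Add edge {7,9}. Now deg[9]=0, deg[7]=1.
Step 6: smallest deg-1 vertex = 7, p_6 = 11. Add edge {7,11}. Now deg[7]=0, deg[11]=1.
Step 7: smallest deg-1 vertex = 10, p_7 = 12. Add edge {10,12}. Now deg[10]=0, deg[12]=1.
Step 8: smallest deg-1 vertex = 11, p_8 = 2. Add edge {2,11}. Now deg[11]=0, deg[2]=1.
Step 9: smallest deg-1 vertex = 2, p_9 = 6. Add edge {2,6}. Now deg[2]=0, deg[6]=1.
Step 10: smallest deg-1 vertex = 6, p_10 = 4. Add edge {4,6}. Now deg[6]=0, deg[4]=1.
Final: two remaining deg-1 vertices are 4, 12. Add edge {4,12}.

Answer: 1 11
3 6
2 5
8 9
7 9
7 11
10 12
2 11
2 6
4 6
4 12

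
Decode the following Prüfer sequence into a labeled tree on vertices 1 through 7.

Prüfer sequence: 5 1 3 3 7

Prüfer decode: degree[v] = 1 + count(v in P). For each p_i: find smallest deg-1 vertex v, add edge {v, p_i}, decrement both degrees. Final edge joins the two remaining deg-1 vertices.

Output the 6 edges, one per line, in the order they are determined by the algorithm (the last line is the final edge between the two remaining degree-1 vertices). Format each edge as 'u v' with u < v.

Initial degrees: {1:2, 2:1, 3:3, 4:1, 5:2, 6:1, 7:2}
Step 1: smallest deg-1 vertex = 2, p_1 = 5. Add edge {2,5}. Now deg[2]=0, deg[5]=1.
Step 2: smallest deg-1 vertex = 4, p_2 = 1. Add edge {1,4}. Now deg[4]=0, deg[1]=1.
Step 3: smallest deg-1 vertex = 1, p_3 = 3. Add edge {1,3}. Now deg[1]=0, deg[3]=2.
Step 4: smallest deg-1 vertex = 5, p_4 = 3. Add edge {3,5}. Now deg[5]=0, deg[3]=1.
Step 5: smallest deg-1 vertex = 3, p_5 = 7. Add edge {3,7}. Now deg[3]=0, deg[7]=1.
Final: two remaining deg-1 vertices are 6, 7. Add edge {6,7}.

Answer: 2 5
1 4
1 3
3 5
3 7
6 7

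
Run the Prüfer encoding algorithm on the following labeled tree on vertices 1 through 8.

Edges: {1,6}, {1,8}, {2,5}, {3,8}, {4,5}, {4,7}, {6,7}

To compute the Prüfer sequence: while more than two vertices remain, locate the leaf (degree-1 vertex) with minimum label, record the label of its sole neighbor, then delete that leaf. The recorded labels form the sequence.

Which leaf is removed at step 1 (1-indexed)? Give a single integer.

Step 1: current leaves = {2,3}. Remove leaf 2 (neighbor: 5).

Answer: 2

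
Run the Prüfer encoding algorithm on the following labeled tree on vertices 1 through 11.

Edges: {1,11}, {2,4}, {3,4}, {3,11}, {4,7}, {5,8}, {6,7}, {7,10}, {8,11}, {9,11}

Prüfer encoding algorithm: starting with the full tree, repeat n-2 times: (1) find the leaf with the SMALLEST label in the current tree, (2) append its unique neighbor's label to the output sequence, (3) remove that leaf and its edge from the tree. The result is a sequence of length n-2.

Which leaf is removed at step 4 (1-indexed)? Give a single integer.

Step 1: current leaves = {1,2,5,6,9,10}. Remove leaf 1 (neighbor: 11).
Step 2: current leaves = {2,5,6,9,10}. Remove leaf 2 (neighbor: 4).
Step 3: current leaves = {5,6,9,10}. Remove leaf 5 (neighbor: 8).
Step 4: current leaves = {6,8,9,10}. Remove leaf 6 (neighbor: 7).

Answer: 6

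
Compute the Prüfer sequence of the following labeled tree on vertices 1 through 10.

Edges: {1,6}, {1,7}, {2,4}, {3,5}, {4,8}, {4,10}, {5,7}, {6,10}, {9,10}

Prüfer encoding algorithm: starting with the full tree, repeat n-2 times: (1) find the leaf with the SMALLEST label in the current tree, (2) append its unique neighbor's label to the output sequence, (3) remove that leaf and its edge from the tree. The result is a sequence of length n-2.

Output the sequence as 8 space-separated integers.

Answer: 4 5 7 1 6 10 4 10

Derivation:
Step 1: leaves = {2,3,8,9}. Remove smallest leaf 2, emit neighbor 4.
Step 2: leaves = {3,8,9}. Remove smallest leaf 3, emit neighbor 5.
Step 3: leaves = {5,8,9}. Remove smallest leaf 5, emit neighbor 7.
Step 4: leaves = {7,8,9}. Remove smallest leaf 7, emit neighbor 1.
Step 5: leaves = {1,8,9}. Remove smallest leaf 1, emit neighbor 6.
Step 6: leaves = {6,8,9}. Remove smallest leaf 6, emit neighbor 10.
Step 7: leaves = {8,9}. Remove smallest leaf 8, emit neighbor 4.
Step 8: leaves = {4,9}. Remove smallest leaf 4, emit neighbor 10.
Done: 2 vertices remain (9, 10). Sequence = [4 5 7 1 6 10 4 10]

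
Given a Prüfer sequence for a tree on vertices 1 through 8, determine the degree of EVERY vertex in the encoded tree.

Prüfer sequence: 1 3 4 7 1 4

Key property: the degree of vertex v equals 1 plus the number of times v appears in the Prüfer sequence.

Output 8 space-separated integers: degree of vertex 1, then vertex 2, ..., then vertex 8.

Answer: 3 1 2 3 1 1 2 1

Derivation:
p_1 = 1: count[1] becomes 1
p_2 = 3: count[3] becomes 1
p_3 = 4: count[4] becomes 1
p_4 = 7: count[7] becomes 1
p_5 = 1: count[1] becomes 2
p_6 = 4: count[4] becomes 2
Degrees (1 + count): deg[1]=1+2=3, deg[2]=1+0=1, deg[3]=1+1=2, deg[4]=1+2=3, deg[5]=1+0=1, deg[6]=1+0=1, deg[7]=1+1=2, deg[8]=1+0=1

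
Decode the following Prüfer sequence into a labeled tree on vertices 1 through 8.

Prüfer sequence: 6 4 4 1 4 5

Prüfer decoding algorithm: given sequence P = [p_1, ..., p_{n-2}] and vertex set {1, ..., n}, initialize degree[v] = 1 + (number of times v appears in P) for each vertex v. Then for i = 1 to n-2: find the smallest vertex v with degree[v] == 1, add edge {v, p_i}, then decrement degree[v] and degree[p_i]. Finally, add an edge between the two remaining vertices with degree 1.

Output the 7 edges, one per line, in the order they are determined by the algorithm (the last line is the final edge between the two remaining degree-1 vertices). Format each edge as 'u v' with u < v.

Initial degrees: {1:2, 2:1, 3:1, 4:4, 5:2, 6:2, 7:1, 8:1}
Step 1: smallest deg-1 vertex = 2, p_1 = 6. Add edge {2,6}. Now deg[2]=0, deg[6]=1.
Step 2: smallest deg-1 vertex = 3, p_2 = 4. Add edge {3,4}. Now deg[3]=0, deg[4]=3.
Step 3: smallest deg-1 vertex = 6, p_3 = 4. Add edge {4,6}. Now deg[6]=0, deg[4]=2.
Step 4: smallest deg-1 vertex = 7, p_4 = 1. Add edge {1,7}. Now deg[7]=0, deg[1]=1.
Step 5: smallest deg-1 vertex = 1, p_5 = 4. Add edge {1,4}. Now deg[1]=0, deg[4]=1.
Step 6: smallest deg-1 vertex = 4, p_6 = 5. Add edge {4,5}. Now deg[4]=0, deg[5]=1.
Final: two remaining deg-1 vertices are 5, 8. Add edge {5,8}.

Answer: 2 6
3 4
4 6
1 7
1 4
4 5
5 8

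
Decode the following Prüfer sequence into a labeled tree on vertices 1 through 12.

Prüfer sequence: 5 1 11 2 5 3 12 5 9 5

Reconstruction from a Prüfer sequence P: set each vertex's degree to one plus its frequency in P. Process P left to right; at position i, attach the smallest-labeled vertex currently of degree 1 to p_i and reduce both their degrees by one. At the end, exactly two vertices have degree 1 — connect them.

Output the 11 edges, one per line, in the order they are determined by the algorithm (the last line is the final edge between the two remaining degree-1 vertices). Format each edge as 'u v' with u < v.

Initial degrees: {1:2, 2:2, 3:2, 4:1, 5:5, 6:1, 7:1, 8:1, 9:2, 10:1, 11:2, 12:2}
Step 1: smallest deg-1 vertex = 4, p_1 = 5. Add edge {4,5}. Now deg[4]=0, deg[5]=4.
Step 2: smallest deg-1 vertex = 6, p_2 = 1. Add edge {1,6}. Now deg[6]=0, deg[1]=1.
Step 3: smallest deg-1 vertex = 1, p_3 = 11. Add edge {1,11}. Now deg[1]=0, deg[11]=1.
Step 4: smallest deg-1 vertex = 7, p_4 = 2. Add edge {2,7}. Now deg[7]=0, deg[2]=1.
Step 5: smallest deg-1 vertex = 2, p_5 = 5. Add edge {2,5}. Now deg[2]=0, deg[5]=3.
Step 6: smallest deg-1 vertex = 8, p_6 = 3. Add edge {3,8}. Now deg[8]=0, deg[3]=1.
Step 7: smallest deg-1 vertex = 3, p_7 = 12. Add edge {3,12}. Now deg[3]=0, deg[12]=1.
Step 8: smallest deg-1 vertex = 10, p_8 = 5. Add edge {5,10}. Now deg[10]=0, deg[5]=2.
Step 9: smallest deg-1 vertex = 11, p_9 = 9. Add edge {9,11}. Now deg[11]=0, deg[9]=1.
Step 10: smallest deg-1 vertex = 9, p_10 = 5. Add edge {5,9}. Now deg[9]=0, deg[5]=1.
Final: two remaining deg-1 vertices are 5, 12. Add edge {5,12}.

Answer: 4 5
1 6
1 11
2 7
2 5
3 8
3 12
5 10
9 11
5 9
5 12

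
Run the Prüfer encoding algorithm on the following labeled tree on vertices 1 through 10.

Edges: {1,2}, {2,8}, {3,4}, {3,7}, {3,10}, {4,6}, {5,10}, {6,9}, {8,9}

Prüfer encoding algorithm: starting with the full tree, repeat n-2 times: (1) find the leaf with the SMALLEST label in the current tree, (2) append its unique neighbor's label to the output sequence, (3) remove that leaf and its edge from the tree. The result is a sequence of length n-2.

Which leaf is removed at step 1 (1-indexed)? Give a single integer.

Step 1: current leaves = {1,5,7}. Remove leaf 1 (neighbor: 2).

Answer: 1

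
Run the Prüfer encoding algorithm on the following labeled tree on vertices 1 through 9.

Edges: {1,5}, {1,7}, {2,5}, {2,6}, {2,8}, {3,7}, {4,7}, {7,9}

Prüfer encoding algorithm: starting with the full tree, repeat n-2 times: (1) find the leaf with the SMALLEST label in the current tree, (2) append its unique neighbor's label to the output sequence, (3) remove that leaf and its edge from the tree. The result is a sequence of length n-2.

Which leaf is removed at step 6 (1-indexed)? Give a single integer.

Step 1: current leaves = {3,4,6,8,9}. Remove leaf 3 (neighbor: 7).
Step 2: current leaves = {4,6,8,9}. Remove leaf 4 (neighbor: 7).
Step 3: current leaves = {6,8,9}. Remove leaf 6 (neighbor: 2).
Step 4: current leaves = {8,9}. Remove leaf 8 (neighbor: 2).
Step 5: current leaves = {2,9}. Remove leaf 2 (neighbor: 5).
Step 6: current leaves = {5,9}. Remove leaf 5 (neighbor: 1).

Answer: 5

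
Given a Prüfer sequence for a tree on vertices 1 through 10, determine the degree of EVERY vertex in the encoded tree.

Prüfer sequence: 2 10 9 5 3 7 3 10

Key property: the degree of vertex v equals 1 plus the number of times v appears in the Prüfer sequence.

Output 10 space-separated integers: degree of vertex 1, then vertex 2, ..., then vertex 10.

Answer: 1 2 3 1 2 1 2 1 2 3

Derivation:
p_1 = 2: count[2] becomes 1
p_2 = 10: count[10] becomes 1
p_3 = 9: count[9] becomes 1
p_4 = 5: count[5] becomes 1
p_5 = 3: count[3] becomes 1
p_6 = 7: count[7] becomes 1
p_7 = 3: count[3] becomes 2
p_8 = 10: count[10] becomes 2
Degrees (1 + count): deg[1]=1+0=1, deg[2]=1+1=2, deg[3]=1+2=3, deg[4]=1+0=1, deg[5]=1+1=2, deg[6]=1+0=1, deg[7]=1+1=2, deg[8]=1+0=1, deg[9]=1+1=2, deg[10]=1+2=3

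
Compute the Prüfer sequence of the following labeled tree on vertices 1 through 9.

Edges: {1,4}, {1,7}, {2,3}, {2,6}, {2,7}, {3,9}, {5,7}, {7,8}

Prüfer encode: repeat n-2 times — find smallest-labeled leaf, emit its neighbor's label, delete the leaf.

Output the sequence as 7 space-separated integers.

Step 1: leaves = {4,5,6,8,9}. Remove smallest leaf 4, emit neighbor 1.
Step 2: leaves = {1,5,6,8,9}. Remove smallest leaf 1, emit neighbor 7.
Step 3: leaves = {5,6,8,9}. Remove smallest leaf 5, emit neighbor 7.
Step 4: leaves = {6,8,9}. Remove smallest leaf 6, emit neighbor 2.
Step 5: leaves = {8,9}. Remove smallest leaf 8, emit neighbor 7.
Step 6: leaves = {7,9}. Remove smallest leaf 7, emit neighbor 2.
Step 7: leaves = {2,9}. Remove smallest leaf 2, emit neighbor 3.
Done: 2 vertices remain (3, 9). Sequence = [1 7 7 2 7 2 3]

Answer: 1 7 7 2 7 2 3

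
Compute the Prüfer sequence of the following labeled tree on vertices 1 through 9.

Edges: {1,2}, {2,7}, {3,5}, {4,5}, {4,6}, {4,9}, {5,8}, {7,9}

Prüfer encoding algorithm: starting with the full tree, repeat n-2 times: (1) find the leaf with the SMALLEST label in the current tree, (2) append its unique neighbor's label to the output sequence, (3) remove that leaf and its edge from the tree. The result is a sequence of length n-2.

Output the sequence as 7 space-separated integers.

Answer: 2 7 5 4 9 5 4

Derivation:
Step 1: leaves = {1,3,6,8}. Remove smallest leaf 1, emit neighbor 2.
Step 2: leaves = {2,3,6,8}. Remove smallest leaf 2, emit neighbor 7.
Step 3: leaves = {3,6,7,8}. Remove smallest leaf 3, emit neighbor 5.
Step 4: leaves = {6,7,8}. Remove smallest leaf 6, emit neighbor 4.
Step 5: leaves = {7,8}. Remove smallest leaf 7, emit neighbor 9.
Step 6: leaves = {8,9}. Remove smallest leaf 8, emit neighbor 5.
Step 7: leaves = {5,9}. Remove smallest leaf 5, emit neighbor 4.
Done: 2 vertices remain (4, 9). Sequence = [2 7 5 4 9 5 4]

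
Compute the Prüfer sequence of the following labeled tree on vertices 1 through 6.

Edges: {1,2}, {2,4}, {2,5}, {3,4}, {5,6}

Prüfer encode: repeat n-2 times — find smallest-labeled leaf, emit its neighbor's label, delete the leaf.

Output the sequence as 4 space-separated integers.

Answer: 2 4 2 5

Derivation:
Step 1: leaves = {1,3,6}. Remove smallest leaf 1, emit neighbor 2.
Step 2: leaves = {3,6}. Remove smallest leaf 3, emit neighbor 4.
Step 3: leaves = {4,6}. Remove smallest leaf 4, emit neighbor 2.
Step 4: leaves = {2,6}. Remove smallest leaf 2, emit neighbor 5.
Done: 2 vertices remain (5, 6). Sequence = [2 4 2 5]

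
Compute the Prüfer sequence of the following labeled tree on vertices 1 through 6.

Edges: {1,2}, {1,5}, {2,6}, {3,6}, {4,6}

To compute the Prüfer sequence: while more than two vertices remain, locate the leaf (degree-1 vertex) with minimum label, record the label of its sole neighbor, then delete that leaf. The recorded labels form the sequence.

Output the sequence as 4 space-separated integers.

Answer: 6 6 1 2

Derivation:
Step 1: leaves = {3,4,5}. Remove smallest leaf 3, emit neighbor 6.
Step 2: leaves = {4,5}. Remove smallest leaf 4, emit neighbor 6.
Step 3: leaves = {5,6}. Remove smallest leaf 5, emit neighbor 1.
Step 4: leaves = {1,6}. Remove smallest leaf 1, emit neighbor 2.
Done: 2 vertices remain (2, 6). Sequence = [6 6 1 2]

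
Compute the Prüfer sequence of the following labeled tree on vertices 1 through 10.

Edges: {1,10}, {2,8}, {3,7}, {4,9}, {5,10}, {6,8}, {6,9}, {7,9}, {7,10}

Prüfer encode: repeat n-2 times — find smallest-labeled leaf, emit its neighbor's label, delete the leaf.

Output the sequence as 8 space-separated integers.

Answer: 10 8 7 9 10 6 9 7

Derivation:
Step 1: leaves = {1,2,3,4,5}. Remove smallest leaf 1, emit neighbor 10.
Step 2: leaves = {2,3,4,5}. Remove smallest leaf 2, emit neighbor 8.
Step 3: leaves = {3,4,5,8}. Remove smallest leaf 3, emit neighbor 7.
Step 4: leaves = {4,5,8}. Remove smallest leaf 4, emit neighbor 9.
Step 5: leaves = {5,8}. Remove smallest leaf 5, emit neighbor 10.
Step 6: leaves = {8,10}. Remove smallest leaf 8, emit neighbor 6.
Step 7: leaves = {6,10}. Remove smallest leaf 6, emit neighbor 9.
Step 8: leaves = {9,10}. Remove smallest leaf 9, emit neighbor 7.
Done: 2 vertices remain (7, 10). Sequence = [10 8 7 9 10 6 9 7]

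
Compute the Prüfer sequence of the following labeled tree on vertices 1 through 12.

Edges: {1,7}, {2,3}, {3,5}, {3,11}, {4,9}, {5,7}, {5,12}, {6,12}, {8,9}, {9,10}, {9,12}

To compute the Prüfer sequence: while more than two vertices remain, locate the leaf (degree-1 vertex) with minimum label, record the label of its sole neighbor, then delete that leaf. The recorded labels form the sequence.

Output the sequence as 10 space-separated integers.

Answer: 7 3 9 12 5 9 9 12 3 5

Derivation:
Step 1: leaves = {1,2,4,6,8,10,11}. Remove smallest leaf 1, emit neighbor 7.
Step 2: leaves = {2,4,6,7,8,10,11}. Remove smallest leaf 2, emit neighbor 3.
Step 3: leaves = {4,6,7,8,10,11}. Remove smallest leaf 4, emit neighbor 9.
Step 4: leaves = {6,7,8,10,11}. Remove smallest leaf 6, emit neighbor 12.
Step 5: leaves = {7,8,10,11}. Remove smallest leaf 7, emit neighbor 5.
Step 6: leaves = {8,10,11}. Remove smallest leaf 8, emit neighbor 9.
Step 7: leaves = {10,11}. Remove smallest leaf 10, emit neighbor 9.
Step 8: leaves = {9,11}. Remove smallest leaf 9, emit neighbor 12.
Step 9: leaves = {11,12}. Remove smallest leaf 11, emit neighbor 3.
Step 10: leaves = {3,12}. Remove smallest leaf 3, emit neighbor 5.
Done: 2 vertices remain (5, 12). Sequence = [7 3 9 12 5 9 9 12 3 5]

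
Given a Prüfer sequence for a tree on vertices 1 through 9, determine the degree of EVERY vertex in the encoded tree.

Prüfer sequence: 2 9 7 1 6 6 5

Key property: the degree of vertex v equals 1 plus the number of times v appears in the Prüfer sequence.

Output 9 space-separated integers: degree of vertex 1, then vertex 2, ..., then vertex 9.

p_1 = 2: count[2] becomes 1
p_2 = 9: count[9] becomes 1
p_3 = 7: count[7] becomes 1
p_4 = 1: count[1] becomes 1
p_5 = 6: count[6] becomes 1
p_6 = 6: count[6] becomes 2
p_7 = 5: count[5] becomes 1
Degrees (1 + count): deg[1]=1+1=2, deg[2]=1+1=2, deg[3]=1+0=1, deg[4]=1+0=1, deg[5]=1+1=2, deg[6]=1+2=3, deg[7]=1+1=2, deg[8]=1+0=1, deg[9]=1+1=2

Answer: 2 2 1 1 2 3 2 1 2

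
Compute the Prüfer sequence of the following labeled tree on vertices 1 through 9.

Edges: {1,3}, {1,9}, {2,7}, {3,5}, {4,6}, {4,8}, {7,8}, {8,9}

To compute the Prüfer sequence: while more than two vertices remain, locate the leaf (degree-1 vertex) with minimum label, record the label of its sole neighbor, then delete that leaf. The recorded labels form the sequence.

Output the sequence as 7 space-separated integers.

Step 1: leaves = {2,5,6}. Remove smallest leaf 2, emit neighbor 7.
Step 2: leaves = {5,6,7}. Remove smallest leaf 5, emit neighbor 3.
Step 3: leaves = {3,6,7}. Remove smallest leaf 3, emit neighbor 1.
Step 4: leaves = {1,6,7}. Remove smallest leaf 1, emit neighbor 9.
Step 5: leaves = {6,7,9}. Remove smallest leaf 6, emit neighbor 4.
Step 6: leaves = {4,7,9}. Remove smallest leaf 4, emit neighbor 8.
Step 7: leaves = {7,9}. Remove smallest leaf 7, emit neighbor 8.
Done: 2 vertices remain (8, 9). Sequence = [7 3 1 9 4 8 8]

Answer: 7 3 1 9 4 8 8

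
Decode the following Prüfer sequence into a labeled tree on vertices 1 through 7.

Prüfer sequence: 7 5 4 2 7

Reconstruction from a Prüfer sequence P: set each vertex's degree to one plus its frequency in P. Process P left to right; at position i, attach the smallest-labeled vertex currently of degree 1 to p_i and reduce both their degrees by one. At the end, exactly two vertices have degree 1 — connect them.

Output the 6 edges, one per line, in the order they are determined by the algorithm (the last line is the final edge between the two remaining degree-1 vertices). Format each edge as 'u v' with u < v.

Initial degrees: {1:1, 2:2, 3:1, 4:2, 5:2, 6:1, 7:3}
Step 1: smallest deg-1 vertex = 1, p_1 = 7. Add edge {1,7}. Now deg[1]=0, deg[7]=2.
Step 2: smallest deg-1 vertex = 3, p_2 = 5. Add edge {3,5}. Now deg[3]=0, deg[5]=1.
Step 3: smallest deg-1 vertex = 5, p_3 = 4. Add edge {4,5}. Now deg[5]=0, deg[4]=1.
Step 4: smallest deg-1 vertex = 4, p_4 = 2. Add edge {2,4}. Now deg[4]=0, deg[2]=1.
Step 5: smallest deg-1 vertex = 2, p_5 = 7. Add edge {2,7}. Now deg[2]=0, deg[7]=1.
Final: two remaining deg-1 vertices are 6, 7. Add edge {6,7}.

Answer: 1 7
3 5
4 5
2 4
2 7
6 7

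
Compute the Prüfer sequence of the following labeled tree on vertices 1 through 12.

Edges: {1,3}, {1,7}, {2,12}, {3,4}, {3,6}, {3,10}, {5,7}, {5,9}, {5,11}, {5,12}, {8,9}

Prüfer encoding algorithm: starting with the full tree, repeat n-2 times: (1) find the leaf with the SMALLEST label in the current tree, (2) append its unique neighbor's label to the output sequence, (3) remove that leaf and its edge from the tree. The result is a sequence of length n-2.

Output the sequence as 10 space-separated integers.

Step 1: leaves = {2,4,6,8,10,11}. Remove smallest leaf 2, emit neighbor 12.
Step 2: leaves = {4,6,8,10,11,12}. Remove smallest leaf 4, emit neighbor 3.
Step 3: leaves = {6,8,10,11,12}. Remove smallest leaf 6, emit neighbor 3.
Step 4: leaves = {8,10,11,12}. Remove smallest leaf 8, emit neighbor 9.
Step 5: leaves = {9,10,11,12}. Remove smallest leaf 9, emit neighbor 5.
Step 6: leaves = {10,11,12}. Remove smallest leaf 10, emit neighbor 3.
Step 7: leaves = {3,11,12}. Remove smallest leaf 3, emit neighbor 1.
Step 8: leaves = {1,11,12}. Remove smallest leaf 1, emit neighbor 7.
Step 9: leaves = {7,11,12}. Remove smallest leaf 7, emit neighbor 5.
Step 10: leaves = {11,12}. Remove smallest leaf 11, emit neighbor 5.
Done: 2 vertices remain (5, 12). Sequence = [12 3 3 9 5 3 1 7 5 5]

Answer: 12 3 3 9 5 3 1 7 5 5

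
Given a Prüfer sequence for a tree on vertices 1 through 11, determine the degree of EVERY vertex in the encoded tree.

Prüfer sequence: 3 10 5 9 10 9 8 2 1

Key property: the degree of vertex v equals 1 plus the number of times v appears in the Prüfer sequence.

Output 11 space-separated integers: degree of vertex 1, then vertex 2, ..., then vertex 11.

Answer: 2 2 2 1 2 1 1 2 3 3 1

Derivation:
p_1 = 3: count[3] becomes 1
p_2 = 10: count[10] becomes 1
p_3 = 5: count[5] becomes 1
p_4 = 9: count[9] becomes 1
p_5 = 10: count[10] becomes 2
p_6 = 9: count[9] becomes 2
p_7 = 8: count[8] becomes 1
p_8 = 2: count[2] becomes 1
p_9 = 1: count[1] becomes 1
Degrees (1 + count): deg[1]=1+1=2, deg[2]=1+1=2, deg[3]=1+1=2, deg[4]=1+0=1, deg[5]=1+1=2, deg[6]=1+0=1, deg[7]=1+0=1, deg[8]=1+1=2, deg[9]=1+2=3, deg[10]=1+2=3, deg[11]=1+0=1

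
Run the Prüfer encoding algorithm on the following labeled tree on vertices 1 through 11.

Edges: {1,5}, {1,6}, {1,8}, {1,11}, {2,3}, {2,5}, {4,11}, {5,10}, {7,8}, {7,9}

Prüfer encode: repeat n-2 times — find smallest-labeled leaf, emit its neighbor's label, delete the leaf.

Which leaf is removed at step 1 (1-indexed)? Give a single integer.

Answer: 3

Derivation:
Step 1: current leaves = {3,4,6,9,10}. Remove leaf 3 (neighbor: 2).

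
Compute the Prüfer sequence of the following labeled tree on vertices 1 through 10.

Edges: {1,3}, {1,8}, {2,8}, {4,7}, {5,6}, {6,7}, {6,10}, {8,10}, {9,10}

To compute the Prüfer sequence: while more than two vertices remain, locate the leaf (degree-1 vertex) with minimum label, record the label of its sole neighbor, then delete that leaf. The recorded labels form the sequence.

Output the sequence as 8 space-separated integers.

Answer: 8 1 8 7 6 6 10 10

Derivation:
Step 1: leaves = {2,3,4,5,9}. Remove smallest leaf 2, emit neighbor 8.
Step 2: leaves = {3,4,5,9}. Remove smallest leaf 3, emit neighbor 1.
Step 3: leaves = {1,4,5,9}. Remove smallest leaf 1, emit neighbor 8.
Step 4: leaves = {4,5,8,9}. Remove smallest leaf 4, emit neighbor 7.
Step 5: leaves = {5,7,8,9}. Remove smallest leaf 5, emit neighbor 6.
Step 6: leaves = {7,8,9}. Remove smallest leaf 7, emit neighbor 6.
Step 7: leaves = {6,8,9}. Remove smallest leaf 6, emit neighbor 10.
Step 8: leaves = {8,9}. Remove smallest leaf 8, emit neighbor 10.
Done: 2 vertices remain (9, 10). Sequence = [8 1 8 7 6 6 10 10]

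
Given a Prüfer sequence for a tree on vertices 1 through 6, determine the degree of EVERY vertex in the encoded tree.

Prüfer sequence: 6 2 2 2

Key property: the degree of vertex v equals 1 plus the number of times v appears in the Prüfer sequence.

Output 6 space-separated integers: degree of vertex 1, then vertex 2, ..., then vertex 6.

Answer: 1 4 1 1 1 2

Derivation:
p_1 = 6: count[6] becomes 1
p_2 = 2: count[2] becomes 1
p_3 = 2: count[2] becomes 2
p_4 = 2: count[2] becomes 3
Degrees (1 + count): deg[1]=1+0=1, deg[2]=1+3=4, deg[3]=1+0=1, deg[4]=1+0=1, deg[5]=1+0=1, deg[6]=1+1=2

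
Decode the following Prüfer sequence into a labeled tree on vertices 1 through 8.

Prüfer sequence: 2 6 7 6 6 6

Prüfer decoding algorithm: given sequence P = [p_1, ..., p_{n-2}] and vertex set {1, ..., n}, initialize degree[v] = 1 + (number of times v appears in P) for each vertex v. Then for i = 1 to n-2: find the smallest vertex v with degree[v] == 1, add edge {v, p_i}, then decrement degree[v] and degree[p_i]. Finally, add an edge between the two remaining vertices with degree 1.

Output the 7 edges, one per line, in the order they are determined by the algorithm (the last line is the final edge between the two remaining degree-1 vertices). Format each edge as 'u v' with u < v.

Answer: 1 2
2 6
3 7
4 6
5 6
6 7
6 8

Derivation:
Initial degrees: {1:1, 2:2, 3:1, 4:1, 5:1, 6:5, 7:2, 8:1}
Step 1: smallest deg-1 vertex = 1, p_1 = 2. Add edge {1,2}. Now deg[1]=0, deg[2]=1.
Step 2: smallest deg-1 vertex = 2, p_2 = 6. Add edge {2,6}. Now deg[2]=0, deg[6]=4.
Step 3: smallest deg-1 vertex = 3, p_3 = 7. Add edge {3,7}. Now deg[3]=0, deg[7]=1.
Step 4: smallest deg-1 vertex = 4, p_4 = 6. Add edge {4,6}. Now deg[4]=0, deg[6]=3.
Step 5: smallest deg-1 vertex = 5, p_5 = 6. Add edge {5,6}. Now deg[5]=0, deg[6]=2.
Step 6: smallest deg-1 vertex = 7, p_6 = 6. Add edge {6,7}. Now deg[7]=0, deg[6]=1.
Final: two remaining deg-1 vertices are 6, 8. Add edge {6,8}.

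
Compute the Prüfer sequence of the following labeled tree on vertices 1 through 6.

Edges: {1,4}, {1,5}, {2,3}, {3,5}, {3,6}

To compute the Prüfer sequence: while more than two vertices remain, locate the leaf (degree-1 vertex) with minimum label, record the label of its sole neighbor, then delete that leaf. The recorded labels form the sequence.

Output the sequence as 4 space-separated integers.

Answer: 3 1 5 3

Derivation:
Step 1: leaves = {2,4,6}. Remove smallest leaf 2, emit neighbor 3.
Step 2: leaves = {4,6}. Remove smallest leaf 4, emit neighbor 1.
Step 3: leaves = {1,6}. Remove smallest leaf 1, emit neighbor 5.
Step 4: leaves = {5,6}. Remove smallest leaf 5, emit neighbor 3.
Done: 2 vertices remain (3, 6). Sequence = [3 1 5 3]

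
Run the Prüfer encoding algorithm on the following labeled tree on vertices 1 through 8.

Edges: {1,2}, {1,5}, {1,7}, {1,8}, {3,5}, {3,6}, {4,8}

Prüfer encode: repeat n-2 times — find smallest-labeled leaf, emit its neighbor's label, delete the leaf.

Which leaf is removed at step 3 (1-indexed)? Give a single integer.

Answer: 6

Derivation:
Step 1: current leaves = {2,4,6,7}. Remove leaf 2 (neighbor: 1).
Step 2: current leaves = {4,6,7}. Remove leaf 4 (neighbor: 8).
Step 3: current leaves = {6,7,8}. Remove leaf 6 (neighbor: 3).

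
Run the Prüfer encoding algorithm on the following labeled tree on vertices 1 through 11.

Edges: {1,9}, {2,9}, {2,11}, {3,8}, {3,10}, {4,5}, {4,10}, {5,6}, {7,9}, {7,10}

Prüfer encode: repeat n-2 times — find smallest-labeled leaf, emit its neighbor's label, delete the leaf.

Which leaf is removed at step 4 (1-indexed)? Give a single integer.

Answer: 4

Derivation:
Step 1: current leaves = {1,6,8,11}. Remove leaf 1 (neighbor: 9).
Step 2: current leaves = {6,8,11}. Remove leaf 6 (neighbor: 5).
Step 3: current leaves = {5,8,11}. Remove leaf 5 (neighbor: 4).
Step 4: current leaves = {4,8,11}. Remove leaf 4 (neighbor: 10).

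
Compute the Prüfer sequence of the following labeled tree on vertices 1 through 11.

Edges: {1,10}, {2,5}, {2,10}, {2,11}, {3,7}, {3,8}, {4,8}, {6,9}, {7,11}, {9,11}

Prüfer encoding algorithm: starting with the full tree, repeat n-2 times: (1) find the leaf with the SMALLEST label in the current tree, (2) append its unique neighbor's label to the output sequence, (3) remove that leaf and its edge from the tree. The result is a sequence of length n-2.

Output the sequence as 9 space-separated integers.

Step 1: leaves = {1,4,5,6}. Remove smallest leaf 1, emit neighbor 10.
Step 2: leaves = {4,5,6,10}. Remove smallest leaf 4, emit neighbor 8.
Step 3: leaves = {5,6,8,10}. Remove smallest leaf 5, emit neighbor 2.
Step 4: leaves = {6,8,10}. Remove smallest leaf 6, emit neighbor 9.
Step 5: leaves = {8,9,10}. Remove smallest leaf 8, emit neighbor 3.
Step 6: leaves = {3,9,10}. Remove smallest leaf 3, emit neighbor 7.
Step 7: leaves = {7,9,10}. Remove smallest leaf 7, emit neighbor 11.
Step 8: leaves = {9,10}. Remove smallest leaf 9, emit neighbor 11.
Step 9: leaves = {10,11}. Remove smallest leaf 10, emit neighbor 2.
Done: 2 vertices remain (2, 11). Sequence = [10 8 2 9 3 7 11 11 2]

Answer: 10 8 2 9 3 7 11 11 2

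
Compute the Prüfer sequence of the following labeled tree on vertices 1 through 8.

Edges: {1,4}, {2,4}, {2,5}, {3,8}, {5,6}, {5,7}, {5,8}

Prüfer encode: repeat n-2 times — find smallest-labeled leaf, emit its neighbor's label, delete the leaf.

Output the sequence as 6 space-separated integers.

Answer: 4 8 2 5 5 5

Derivation:
Step 1: leaves = {1,3,6,7}. Remove smallest leaf 1, emit neighbor 4.
Step 2: leaves = {3,4,6,7}. Remove smallest leaf 3, emit neighbor 8.
Step 3: leaves = {4,6,7,8}. Remove smallest leaf 4, emit neighbor 2.
Step 4: leaves = {2,6,7,8}. Remove smallest leaf 2, emit neighbor 5.
Step 5: leaves = {6,7,8}. Remove smallest leaf 6, emit neighbor 5.
Step 6: leaves = {7,8}. Remove smallest leaf 7, emit neighbor 5.
Done: 2 vertices remain (5, 8). Sequence = [4 8 2 5 5 5]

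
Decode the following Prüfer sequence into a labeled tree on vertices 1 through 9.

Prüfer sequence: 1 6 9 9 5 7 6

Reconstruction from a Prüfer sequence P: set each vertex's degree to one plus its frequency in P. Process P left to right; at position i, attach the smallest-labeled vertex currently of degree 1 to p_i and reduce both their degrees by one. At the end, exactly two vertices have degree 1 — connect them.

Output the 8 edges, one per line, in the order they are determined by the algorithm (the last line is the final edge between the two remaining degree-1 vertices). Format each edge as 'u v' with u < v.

Answer: 1 2
1 6
3 9
4 9
5 8
5 7
6 7
6 9

Derivation:
Initial degrees: {1:2, 2:1, 3:1, 4:1, 5:2, 6:3, 7:2, 8:1, 9:3}
Step 1: smallest deg-1 vertex = 2, p_1 = 1. Add edge {1,2}. Now deg[2]=0, deg[1]=1.
Step 2: smallest deg-1 vertex = 1, p_2 = 6. Add edge {1,6}. Now deg[1]=0, deg[6]=2.
Step 3: smallest deg-1 vertex = 3, p_3 = 9. Add edge {3,9}. Now deg[3]=0, deg[9]=2.
Step 4: smallest deg-1 vertex = 4, p_4 = 9. Add edge {4,9}. Now deg[4]=0, deg[9]=1.
Step 5: smallest deg-1 vertex = 8, p_5 = 5. Add edge {5,8}. Now deg[8]=0, deg[5]=1.
Step 6: smallest deg-1 vertex = 5, p_6 = 7. Add edge {5,7}. Now deg[5]=0, deg[7]=1.
Step 7: smallest deg-1 vertex = 7, p_7 = 6. Add edge {6,7}. Now deg[7]=0, deg[6]=1.
Final: two remaining deg-1 vertices are 6, 9. Add edge {6,9}.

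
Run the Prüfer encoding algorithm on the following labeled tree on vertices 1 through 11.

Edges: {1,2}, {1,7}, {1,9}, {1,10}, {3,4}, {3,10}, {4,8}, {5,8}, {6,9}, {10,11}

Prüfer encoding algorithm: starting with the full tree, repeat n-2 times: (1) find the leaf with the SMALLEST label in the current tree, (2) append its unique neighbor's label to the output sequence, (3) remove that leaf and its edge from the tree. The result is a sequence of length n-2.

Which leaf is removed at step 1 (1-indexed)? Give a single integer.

Answer: 2

Derivation:
Step 1: current leaves = {2,5,6,7,11}. Remove leaf 2 (neighbor: 1).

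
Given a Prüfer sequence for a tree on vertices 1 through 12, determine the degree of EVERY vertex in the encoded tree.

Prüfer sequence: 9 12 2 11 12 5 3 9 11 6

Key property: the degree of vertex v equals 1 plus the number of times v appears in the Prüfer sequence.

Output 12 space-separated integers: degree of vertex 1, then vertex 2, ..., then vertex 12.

Answer: 1 2 2 1 2 2 1 1 3 1 3 3

Derivation:
p_1 = 9: count[9] becomes 1
p_2 = 12: count[12] becomes 1
p_3 = 2: count[2] becomes 1
p_4 = 11: count[11] becomes 1
p_5 = 12: count[12] becomes 2
p_6 = 5: count[5] becomes 1
p_7 = 3: count[3] becomes 1
p_8 = 9: count[9] becomes 2
p_9 = 11: count[11] becomes 2
p_10 = 6: count[6] becomes 1
Degrees (1 + count): deg[1]=1+0=1, deg[2]=1+1=2, deg[3]=1+1=2, deg[4]=1+0=1, deg[5]=1+1=2, deg[6]=1+1=2, deg[7]=1+0=1, deg[8]=1+0=1, deg[9]=1+2=3, deg[10]=1+0=1, deg[11]=1+2=3, deg[12]=1+2=3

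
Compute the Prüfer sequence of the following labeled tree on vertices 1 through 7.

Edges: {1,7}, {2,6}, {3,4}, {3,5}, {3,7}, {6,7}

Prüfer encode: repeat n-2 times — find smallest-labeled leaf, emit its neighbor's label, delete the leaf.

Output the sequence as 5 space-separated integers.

Step 1: leaves = {1,2,4,5}. Remove smallest leaf 1, emit neighbor 7.
Step 2: leaves = {2,4,5}. Remove smallest leaf 2, emit neighbor 6.
Step 3: leaves = {4,5,6}. Remove smallest leaf 4, emit neighbor 3.
Step 4: leaves = {5,6}. Remove smallest leaf 5, emit neighbor 3.
Step 5: leaves = {3,6}. Remove smallest leaf 3, emit neighbor 7.
Done: 2 vertices remain (6, 7). Sequence = [7 6 3 3 7]

Answer: 7 6 3 3 7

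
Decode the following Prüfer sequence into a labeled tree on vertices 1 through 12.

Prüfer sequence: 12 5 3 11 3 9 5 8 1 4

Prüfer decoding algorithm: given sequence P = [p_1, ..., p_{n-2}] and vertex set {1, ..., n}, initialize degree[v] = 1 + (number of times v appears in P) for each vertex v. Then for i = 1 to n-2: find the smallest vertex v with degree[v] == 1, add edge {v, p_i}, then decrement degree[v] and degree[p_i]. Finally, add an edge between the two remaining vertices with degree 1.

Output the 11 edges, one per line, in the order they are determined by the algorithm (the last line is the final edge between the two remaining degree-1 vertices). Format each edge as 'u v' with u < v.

Answer: 2 12
5 6
3 7
10 11
3 11
3 9
5 9
5 8
1 8
1 4
4 12

Derivation:
Initial degrees: {1:2, 2:1, 3:3, 4:2, 5:3, 6:1, 7:1, 8:2, 9:2, 10:1, 11:2, 12:2}
Step 1: smallest deg-1 vertex = 2, p_1 = 12. Add edge {2,12}. Now deg[2]=0, deg[12]=1.
Step 2: smallest deg-1 vertex = 6, p_2 = 5. Add edge {5,6}. Now deg[6]=0, deg[5]=2.
Step 3: smallest deg-1 vertex = 7, p_3 = 3. Add edge {3,7}. Now deg[7]=0, deg[3]=2.
Step 4: smallest deg-1 vertex = 10, p_4 = 11. Add edge {10,11}. Now deg[10]=0, deg[11]=1.
Step 5: smallest deg-1 vertex = 11, p_5 = 3. Add edge {3,11}. Now deg[11]=0, deg[3]=1.
Step 6: smallest deg-1 vertex = 3, p_6 = 9. Add edge {3,9}. Now deg[3]=0, deg[9]=1.
Step 7: smallest deg-1 vertex = 9, p_7 = 5. Add edge {5,9}. Now deg[9]=0, deg[5]=1.
Step 8: smallest deg-1 vertex = 5, p_8 = 8. Add edge {5,8}. Now deg[5]=0, deg[8]=1.
Step 9: smallest deg-1 vertex = 8, p_9 = 1. Add edge {1,8}. Now deg[8]=0, deg[1]=1.
Step 10: smallest deg-1 vertex = 1, p_10 = 4. Add edge {1,4}. Now deg[1]=0, deg[4]=1.
Final: two remaining deg-1 vertices are 4, 12. Add edge {4,12}.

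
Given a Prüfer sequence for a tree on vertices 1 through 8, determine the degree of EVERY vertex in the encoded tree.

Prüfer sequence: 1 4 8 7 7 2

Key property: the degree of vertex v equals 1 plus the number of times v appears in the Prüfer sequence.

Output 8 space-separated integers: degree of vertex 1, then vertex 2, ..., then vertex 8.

Answer: 2 2 1 2 1 1 3 2

Derivation:
p_1 = 1: count[1] becomes 1
p_2 = 4: count[4] becomes 1
p_3 = 8: count[8] becomes 1
p_4 = 7: count[7] becomes 1
p_5 = 7: count[7] becomes 2
p_6 = 2: count[2] becomes 1
Degrees (1 + count): deg[1]=1+1=2, deg[2]=1+1=2, deg[3]=1+0=1, deg[4]=1+1=2, deg[5]=1+0=1, deg[6]=1+0=1, deg[7]=1+2=3, deg[8]=1+1=2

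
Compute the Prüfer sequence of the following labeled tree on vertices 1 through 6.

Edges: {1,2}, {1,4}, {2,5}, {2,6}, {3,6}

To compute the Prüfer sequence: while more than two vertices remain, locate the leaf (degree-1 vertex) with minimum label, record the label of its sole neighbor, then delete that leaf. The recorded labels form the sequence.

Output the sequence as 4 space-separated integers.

Answer: 6 1 2 2

Derivation:
Step 1: leaves = {3,4,5}. Remove smallest leaf 3, emit neighbor 6.
Step 2: leaves = {4,5,6}. Remove smallest leaf 4, emit neighbor 1.
Step 3: leaves = {1,5,6}. Remove smallest leaf 1, emit neighbor 2.
Step 4: leaves = {5,6}. Remove smallest leaf 5, emit neighbor 2.
Done: 2 vertices remain (2, 6). Sequence = [6 1 2 2]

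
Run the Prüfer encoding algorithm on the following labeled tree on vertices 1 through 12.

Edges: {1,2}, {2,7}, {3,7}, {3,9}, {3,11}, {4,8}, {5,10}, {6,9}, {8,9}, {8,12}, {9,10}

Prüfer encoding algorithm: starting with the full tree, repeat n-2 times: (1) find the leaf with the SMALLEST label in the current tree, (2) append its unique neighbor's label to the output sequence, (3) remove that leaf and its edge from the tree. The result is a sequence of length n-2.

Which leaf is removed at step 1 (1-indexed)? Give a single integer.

Answer: 1

Derivation:
Step 1: current leaves = {1,4,5,6,11,12}. Remove leaf 1 (neighbor: 2).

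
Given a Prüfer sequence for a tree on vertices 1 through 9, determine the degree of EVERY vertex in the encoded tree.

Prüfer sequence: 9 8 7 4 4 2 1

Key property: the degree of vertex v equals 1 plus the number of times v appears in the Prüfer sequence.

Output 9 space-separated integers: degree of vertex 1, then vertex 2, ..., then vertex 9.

Answer: 2 2 1 3 1 1 2 2 2

Derivation:
p_1 = 9: count[9] becomes 1
p_2 = 8: count[8] becomes 1
p_3 = 7: count[7] becomes 1
p_4 = 4: count[4] becomes 1
p_5 = 4: count[4] becomes 2
p_6 = 2: count[2] becomes 1
p_7 = 1: count[1] becomes 1
Degrees (1 + count): deg[1]=1+1=2, deg[2]=1+1=2, deg[3]=1+0=1, deg[4]=1+2=3, deg[5]=1+0=1, deg[6]=1+0=1, deg[7]=1+1=2, deg[8]=1+1=2, deg[9]=1+1=2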